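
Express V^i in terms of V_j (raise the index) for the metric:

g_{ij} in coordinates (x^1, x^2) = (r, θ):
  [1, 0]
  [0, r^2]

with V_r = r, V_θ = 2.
Inverse metric (diagonal): g^{rr} = 1, g^{θθ} = 1/r^2
V^i = g^{ij} V_j:
V^r = (1)(r) + (0)(2) = r
V^θ = (0)(r) + (1/r^2)(2) = 2/r^2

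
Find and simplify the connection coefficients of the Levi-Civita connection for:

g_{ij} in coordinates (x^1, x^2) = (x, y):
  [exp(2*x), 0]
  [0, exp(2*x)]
Using Γ^k_{ij} = (1/2) g^{km} (∂_i g_{mj} + ∂_j g_{mi} - ∂_m g_{ij}); the metric is diagonal, so only the m = k term contributes.
Non-zero symbols (using the symmetry Γ^k_{ij} = Γ^k_{ji}):
Γ^x_{x x} = (1/2) g^{xx} (∂_x g_{xx} + ∂_x g_{xx} - ∂_x g_{xx}) = (1/2)(exp(-2*x))((2*exp(2*x)) + (2*exp(2*x)) - (2*exp(2*x))) = 1
Γ^x_{y y} = (1/2) g^{xx} (∂_y g_{xy} + ∂_y g_{xy} - ∂_x g_{yy}) = (1/2)(exp(-2*x))((0) + (0) - (2*exp(2*x))) = -1
Γ^y_{x y} = (1/2) g^{yy} (∂_x g_{yy} + ∂_y g_{yx} - ∂_y g_{xy}) = (1/2)(exp(-2*x))((2*exp(2*x)) + (0) - (0)) = 1
All other Christoffel symbols are zero.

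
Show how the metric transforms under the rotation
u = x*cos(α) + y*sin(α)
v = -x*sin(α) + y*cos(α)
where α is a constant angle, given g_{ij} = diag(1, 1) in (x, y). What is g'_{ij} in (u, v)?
Invert the transformation: x = u*cos(α) - v*sin(α), y = u*sin(α) + v*cos(α)
g'_{ij} = (∂x^k/∂x'^i)(∂x^l/∂x'^j) g_{kl}; with g_{kl} = δ_{kl} this is Σ_k (∂x^k/∂x'^i)(∂x^k/∂x'^j).
Jacobian: ∂x/∂u = cos(α), ∂x/∂v = -sin(α), ∂y/∂u = sin(α), ∂y/∂v = cos(α)
g'_{uu} = (cos(α))(cos(α)) + (sin(α))(sin(α)) = 1
g'_{uv} = (cos(α))(-sin(α)) + (sin(α))(cos(α)) = 0
g'_{vv} = (-sin(α))(-sin(α)) + (cos(α))(cos(α)) = 1
g'_{ij} = diag(1, 1)
The Euclidean metric is invariant under rotations.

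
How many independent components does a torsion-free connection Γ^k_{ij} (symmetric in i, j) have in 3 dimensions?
Γ^k_{ij} has n choices for the upper index and n(n+1)/2 independent symmetric lower index pairs.
Total = 3 × 3×4/2 = 3 × 6 = 18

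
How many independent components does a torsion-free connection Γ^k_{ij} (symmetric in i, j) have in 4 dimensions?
Γ^k_{ij} has n choices for the upper index and n(n+1)/2 independent symmetric lower index pairs.
Total = 4 × 4×5/2 = 4 × 10 = 40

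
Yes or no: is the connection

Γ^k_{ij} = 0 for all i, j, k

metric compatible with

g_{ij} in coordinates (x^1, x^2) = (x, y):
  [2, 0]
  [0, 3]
Using ∇_k g_{ij} = ∂_k g_{ij} - Γ^m_{ki} g_{mj} - Γ^m_{kj} g_{im}:
e.g. ∇_x g_{yy} = (0) - (0) - (0) = 0
Every component ∇_k g_{ij} vanishes: the connection is metric compatible.
Yes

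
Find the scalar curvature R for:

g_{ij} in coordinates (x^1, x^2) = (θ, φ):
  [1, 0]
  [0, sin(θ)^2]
Non-zero Christoffel symbols (Γ^k_{ij} = Γ^k_{ji}):
Γ^θ_{φ φ} = -sin(2*θ)/2
Γ^φ_{θ φ} = 1/tan(θ)
Ricci tensor (R_{ij} = R^k_{ikj}): R_{θθ} = 1, R_{θφ} = 0, R_{φφ} = sin(θ)^2
Inverse metric: g^{θθ} = 1, g^{φφ} = 1/sin(θ)^2
R = g^{ij} R_{ij} = (1)(1) + (1/sin(θ)^2)(sin(θ)^2) = 2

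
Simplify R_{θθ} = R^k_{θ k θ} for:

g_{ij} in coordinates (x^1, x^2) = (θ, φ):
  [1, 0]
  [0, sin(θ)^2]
Non-zero Christoffel symbols (Γ^k_{ij} = Γ^k_{ji}):
Γ^θ_{φ φ} = -sin(2*θ)/2
Γ^φ_{θ φ} = 1/tan(θ)
R^θ_{θ θ θ} = 0 (a repeated index in an antisymmetric pair)
R^φ_{θ φ θ} = ∂_φ Γ^φ_{θ θ} - ∂_θ Γ^φ_{θ φ} + Γ^φ_{φ m} Γ^m_{θ θ} - Γ^φ_{θ m} Γ^m_{θ φ}
  = (0) - (-1/sin(θ)^2) + (0) - (1/tan(θ)^2) = 1
R_{θθ} = R^θ_{θ θ θ} + R^φ_{θ φ θ} = (0) + (1) = 1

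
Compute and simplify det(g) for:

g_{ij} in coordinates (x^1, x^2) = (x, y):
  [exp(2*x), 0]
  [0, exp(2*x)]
For a 2×2 metric: det(g) = g_{11}·g_{22} - g_{12}·g_{21}
= (exp(2*x))·(exp(2*x)) - (0)·(0)
= exp(4*x) - 0
det(g) = exp(4*x)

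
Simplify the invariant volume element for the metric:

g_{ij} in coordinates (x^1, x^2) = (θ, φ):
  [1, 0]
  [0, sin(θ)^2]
det(g) = sin(θ)^2
√|det(g)| = sin(θ) (taking 0 < θ < π so that |sin(θ)| = sin(θ))
Volume element: dV = sin(θ) dθ dφ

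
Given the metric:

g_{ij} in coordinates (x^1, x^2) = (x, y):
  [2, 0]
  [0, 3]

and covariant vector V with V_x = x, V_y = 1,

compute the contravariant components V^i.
Inverse metric (diagonal): g^{xx} = 1/2, g^{yy} = 1/3
V^i = g^{ij} V_j:
V^x = (1/2)(x) + (0)(1) = x/2
V^y = (0)(x) + (1/3)(1) = 1/3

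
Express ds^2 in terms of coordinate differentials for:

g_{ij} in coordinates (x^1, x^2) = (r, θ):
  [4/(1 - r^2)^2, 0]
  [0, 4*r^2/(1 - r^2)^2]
ds^2 = g_{ij} dx^i dx^j; only the non-zero components contribute.
ds^2 = (4/(1 - r^2)^2) dr^2 + (4*r^2/(1 - r^2)^2) dθ^2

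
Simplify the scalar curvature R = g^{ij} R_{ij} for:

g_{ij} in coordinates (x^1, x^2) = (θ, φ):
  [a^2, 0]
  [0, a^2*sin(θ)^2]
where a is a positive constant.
Non-zero Christoffel symbols (Γ^k_{ij} = Γ^k_{ji}):
Γ^θ_{φ φ} = -sin(2*θ)/2
Γ^φ_{θ φ} = 1/tan(θ)
Ricci tensor (R_{ij} = R^k_{ikj}): R_{θθ} = 1, R_{θφ} = 0, R_{φφ} = sin(θ)^2
Inverse metric: g^{θθ} = 1/a^2, g^{φφ} = 1/(a^2*sin(θ)^2)
R = g^{ij} R_{ij} = (1/a^2)(1) + (1/(a^2*sin(θ)^2))(sin(θ)^2) = 2/a^2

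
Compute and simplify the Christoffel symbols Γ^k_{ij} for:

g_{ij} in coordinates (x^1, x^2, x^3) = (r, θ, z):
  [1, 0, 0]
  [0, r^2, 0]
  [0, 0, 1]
Using Γ^k_{ij} = (1/2) g^{km} (∂_i g_{mj} + ∂_j g_{mi} - ∂_m g_{ij}); the metric is diagonal, so only the m = k term contributes.
Non-zero symbols (using the symmetry Γ^k_{ij} = Γ^k_{ji}):
Γ^r_{θ θ} = (1/2) g^{rr} (∂_θ g_{rθ} + ∂_θ g_{rθ} - ∂_r g_{θθ}) = (1/2)(1)((0) + (0) - (2*r)) = -r
Γ^θ_{r θ} = (1/2) g^{θθ} (∂_r g_{θθ} + ∂_θ g_{θr} - ∂_θ g_{rθ}) = (1/2)(1/r^2)((2*r) + (0) - (0)) = 1/r
All other Christoffel symbols are zero.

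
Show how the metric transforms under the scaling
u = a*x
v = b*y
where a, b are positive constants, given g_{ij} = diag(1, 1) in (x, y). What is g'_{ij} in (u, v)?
Invert the transformation: x = u/a, y = v/b
g'_{ij} = (∂x^k/∂x'^i)(∂x^l/∂x'^j) g_{kl}; with g_{kl} = δ_{kl} this is Σ_k (∂x^k/∂x'^i)(∂x^k/∂x'^j).
Jacobian: ∂x/∂u = 1/a, ∂x/∂v = 0, ∂y/∂u = 0, ∂y/∂v = 1/b
g'_{uu} = (1/a)(1/a) + (0)(0) = 1/a^2
g'_{uv} = (1/a)(0) + (0)(1/b) = 0
g'_{vv} = (0)(0) + (1/b)(1/b) = 1/b^2
g'_{ij} = diag(1/a^2, 1/b^2)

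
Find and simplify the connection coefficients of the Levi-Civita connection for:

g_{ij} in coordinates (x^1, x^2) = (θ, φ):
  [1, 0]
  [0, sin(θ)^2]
Using Γ^k_{ij} = (1/2) g^{km} (∂_i g_{mj} + ∂_j g_{mi} - ∂_m g_{ij}); the metric is diagonal, so only the m = k term contributes.
Non-zero symbols (using the symmetry Γ^k_{ij} = Γ^k_{ji}):
Γ^θ_{φ φ} = (1/2) g^{θθ} (∂_φ g_{θφ} + ∂_φ g_{θφ} - ∂_θ g_{φφ}) = (1/2)(1)((0) + (0) - (sin(2*θ))) = -sin(2*θ)/2
Γ^φ_{θ φ} = (1/2) g^{φφ} (∂_θ g_{φφ} + ∂_φ g_{φθ} - ∂_φ g_{θφ}) = (1/2)(1/sin(θ)^2)((sin(2*θ)) + (0) - (0)) = 1/tan(θ)
All other Christoffel symbols are zero.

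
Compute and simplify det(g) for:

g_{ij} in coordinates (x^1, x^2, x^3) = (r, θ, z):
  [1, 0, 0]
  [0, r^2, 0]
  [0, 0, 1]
Diagonal metric: det(g) = g_{11}·g_{22}·g_{33}
= (1)·(r^2)·(1)
det(g) = r^2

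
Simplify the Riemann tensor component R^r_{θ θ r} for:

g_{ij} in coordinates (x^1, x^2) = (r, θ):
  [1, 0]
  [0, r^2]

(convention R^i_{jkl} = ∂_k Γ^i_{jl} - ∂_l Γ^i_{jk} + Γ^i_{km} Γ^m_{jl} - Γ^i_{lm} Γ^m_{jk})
Non-zero Christoffel symbols (Γ^k_{ij} = Γ^k_{ji}):
Γ^r_{θ θ} = -r
Γ^θ_{r θ} = 1/r
R^r_{θ θ r} = ∂_θ Γ^r_{θ r} - ∂_r Γ^r_{θ θ} + Γ^r_{θ m} Γ^m_{θ r} - Γ^r_{r m} Γ^m_{θ θ}
  = (0) - (-1) + (-1) - (0) = 0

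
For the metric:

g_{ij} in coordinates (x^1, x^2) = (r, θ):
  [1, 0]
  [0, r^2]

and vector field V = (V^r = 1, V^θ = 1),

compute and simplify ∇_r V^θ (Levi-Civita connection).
Non-zero Christoffel symbols:
Γ^r_{θ θ} = -r
Γ^θ_{r θ} = 1/r
∇_r V^θ = ∂_r V^θ + Γ^θ_{r j} V^j
  = (0) + (0)(1) + (1/r)(1)
  = 1/r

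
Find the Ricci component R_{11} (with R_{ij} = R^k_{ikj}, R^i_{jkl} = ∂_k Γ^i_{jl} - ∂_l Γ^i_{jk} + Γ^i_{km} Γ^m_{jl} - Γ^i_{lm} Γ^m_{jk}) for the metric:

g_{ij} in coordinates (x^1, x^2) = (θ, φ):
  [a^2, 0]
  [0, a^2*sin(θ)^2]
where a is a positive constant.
Non-zero Christoffel symbols (Γ^k_{ij} = Γ^k_{ji}):
Γ^θ_{φ φ} = -sin(2*θ)/2
Γ^φ_{θ φ} = 1/tan(θ)
R^θ_{θ θ θ} = 0 (a repeated index in an antisymmetric pair)
R^φ_{θ φ θ} = ∂_φ Γ^φ_{θ θ} - ∂_θ Γ^φ_{θ φ} + Γ^φ_{φ m} Γ^m_{θ θ} - Γ^φ_{θ m} Γ^m_{θ φ}
  = (0) - (-1/sin(θ)^2) + (0) - (1/tan(θ)^2) = 1
R_{θθ} = R^θ_{θ θ θ} + R^φ_{θ φ θ} = (0) + (1) = 1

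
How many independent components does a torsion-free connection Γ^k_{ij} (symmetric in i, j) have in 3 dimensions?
Γ^k_{ij} has n choices for the upper index and n(n+1)/2 independent symmetric lower index pairs.
Total = 3 × 3×4/2 = 3 × 6 = 18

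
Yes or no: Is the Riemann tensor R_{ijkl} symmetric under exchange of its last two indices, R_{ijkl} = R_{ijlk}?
It is antisymmetric in the last pair: R_{ijkl} = -R_{ijlk}.
No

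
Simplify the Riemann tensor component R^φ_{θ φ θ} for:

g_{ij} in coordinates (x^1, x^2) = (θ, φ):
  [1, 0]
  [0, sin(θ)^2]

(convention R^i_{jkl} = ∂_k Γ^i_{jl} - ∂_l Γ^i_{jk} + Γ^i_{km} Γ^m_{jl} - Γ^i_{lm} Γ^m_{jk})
Non-zero Christoffel symbols (Γ^k_{ij} = Γ^k_{ji}):
Γ^θ_{φ φ} = -sin(2*θ)/2
Γ^φ_{θ φ} = 1/tan(θ)
R^φ_{θ φ θ} = ∂_φ Γ^φ_{θ θ} - ∂_θ Γ^φ_{θ φ} + Γ^φ_{φ m} Γ^m_{θ θ} - Γ^φ_{θ m} Γ^m_{θ φ}
  = (0) - (-1/sin(θ)^2) + (0) - (1/tan(θ)^2) = 1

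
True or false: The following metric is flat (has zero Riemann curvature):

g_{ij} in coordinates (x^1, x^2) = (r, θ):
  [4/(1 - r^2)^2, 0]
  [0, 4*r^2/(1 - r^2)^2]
Non-zero Christoffel symbols:
Γ^r_{r r} = 2*r/(1 - r^2)
Γ^r_{θ θ} = (r^3 + r)/(r^2 - 1)
Γ^θ_{r θ} = (-r^2 - 1)/(r^3 - r)
Ricci tensor: R_{rr} = -4/(r^2 - 1)^2, R_{rθ} = 0, R_{θθ} = -4*r^2/(r^2 - 1)^2
The Ricci tensor is non-zero, so the Riemann tensor is non-zero: not flat.
False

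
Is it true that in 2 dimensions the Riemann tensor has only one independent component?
The number of independent components is n^2(n^2-1)/12 = 4·3/12 = 1 for n = 2 (e.g. R_{1212}).
Yes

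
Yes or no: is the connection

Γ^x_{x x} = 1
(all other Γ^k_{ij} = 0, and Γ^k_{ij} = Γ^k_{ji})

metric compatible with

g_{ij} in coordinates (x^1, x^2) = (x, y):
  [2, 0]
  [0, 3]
Using ∇_k g_{ij} = ∂_k g_{ij} - Γ^m_{ki} g_{mj} - Γ^m_{kj} g_{im}:
∇_x g_{xx} = (0) - (2) - (2) = -4 ≠ 0
So the connection is not metric compatible (it is not the Levi-Civita connection).
No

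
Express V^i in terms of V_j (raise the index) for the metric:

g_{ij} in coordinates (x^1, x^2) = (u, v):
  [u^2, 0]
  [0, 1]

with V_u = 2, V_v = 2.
Inverse metric (diagonal): g^{uu} = 1/u^2, g^{vv} = 1
V^i = g^{ij} V_j:
V^u = (1/u^2)(2) + (0)(2) = 2/u^2
V^v = (0)(2) + (1)(2) = 2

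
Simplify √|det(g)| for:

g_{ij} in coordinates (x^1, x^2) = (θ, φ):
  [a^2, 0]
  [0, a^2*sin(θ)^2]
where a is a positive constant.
det(g) = a^4*sin(θ)^2
√|det(g)| = a^2*sin(θ) (taking 0 < θ < π so that |sin(θ)| = sin(θ))
Volume element: dV = a^2*sin(θ) dθ dφ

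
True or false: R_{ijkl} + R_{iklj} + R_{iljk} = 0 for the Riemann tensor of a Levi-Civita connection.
This is the first (algebraic) Bianchi identity.
True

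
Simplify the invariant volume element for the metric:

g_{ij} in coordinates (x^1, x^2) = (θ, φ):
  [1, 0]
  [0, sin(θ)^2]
det(g) = sin(θ)^2
√|det(g)| = sin(θ) (taking 0 < θ < π so that |sin(θ)| = sin(θ))
Volume element: dV = sin(θ) dθ dφ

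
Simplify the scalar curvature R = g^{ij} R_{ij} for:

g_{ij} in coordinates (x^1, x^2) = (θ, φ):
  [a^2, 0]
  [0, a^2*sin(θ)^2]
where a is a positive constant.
Non-zero Christoffel symbols (Γ^k_{ij} = Γ^k_{ji}):
Γ^θ_{φ φ} = -sin(2*θ)/2
Γ^φ_{θ φ} = 1/tan(θ)
Ricci tensor (R_{ij} = R^k_{ikj}): R_{θθ} = 1, R_{θφ} = 0, R_{φφ} = sin(θ)^2
Inverse metric: g^{θθ} = 1/a^2, g^{φφ} = 1/(a^2*sin(θ)^2)
R = g^{ij} R_{ij} = (1/a^2)(1) + (1/(a^2*sin(θ)^2))(sin(θ)^2) = 2/a^2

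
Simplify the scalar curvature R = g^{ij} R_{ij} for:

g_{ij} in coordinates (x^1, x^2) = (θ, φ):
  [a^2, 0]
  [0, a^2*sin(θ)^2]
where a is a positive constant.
Non-zero Christoffel symbols (Γ^k_{ij} = Γ^k_{ji}):
Γ^θ_{φ φ} = -sin(2*θ)/2
Γ^φ_{θ φ} = 1/tan(θ)
Ricci tensor (R_{ij} = R^k_{ikj}): R_{θθ} = 1, R_{θφ} = 0, R_{φφ} = sin(θ)^2
Inverse metric: g^{θθ} = 1/a^2, g^{φφ} = 1/(a^2*sin(θ)^2)
R = g^{ij} R_{ij} = (1/a^2)(1) + (1/(a^2*sin(θ)^2))(sin(θ)^2) = 2/a^2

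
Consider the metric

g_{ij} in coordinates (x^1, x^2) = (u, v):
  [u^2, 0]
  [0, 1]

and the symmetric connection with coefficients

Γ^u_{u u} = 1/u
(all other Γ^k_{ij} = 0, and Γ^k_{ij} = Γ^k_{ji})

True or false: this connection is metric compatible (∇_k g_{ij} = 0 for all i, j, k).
Using ∇_k g_{ij} = ∂_k g_{ij} - Γ^m_{ki} g_{mj} - Γ^m_{kj} g_{im}:
e.g. ∇_u g_{uu} = (2*u) - (u) - (u) = 0
Every component ∇_k g_{ij} vanishes: the connection is metric compatible.
True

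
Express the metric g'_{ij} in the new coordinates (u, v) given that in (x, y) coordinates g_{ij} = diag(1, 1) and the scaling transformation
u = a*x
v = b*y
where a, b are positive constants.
Invert the transformation: x = u/a, y = v/b
g'_{ij} = (∂x^k/∂x'^i)(∂x^l/∂x'^j) g_{kl}; with g_{kl} = δ_{kl} this is Σ_k (∂x^k/∂x'^i)(∂x^k/∂x'^j).
Jacobian: ∂x/∂u = 1/a, ∂x/∂v = 0, ∂y/∂u = 0, ∂y/∂v = 1/b
g'_{uu} = (1/a)(1/a) + (0)(0) = 1/a^2
g'_{uv} = (1/a)(0) + (0)(1/b) = 0
g'_{vv} = (0)(0) + (1/b)(1/b) = 1/b^2
g'_{ij} = diag(1/a^2, 1/b^2)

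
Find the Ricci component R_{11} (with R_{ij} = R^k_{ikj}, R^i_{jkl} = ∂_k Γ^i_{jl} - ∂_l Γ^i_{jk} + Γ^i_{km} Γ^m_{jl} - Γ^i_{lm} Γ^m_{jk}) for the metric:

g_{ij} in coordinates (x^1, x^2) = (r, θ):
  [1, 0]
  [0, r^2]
Non-zero Christoffel symbols (Γ^k_{ij} = Γ^k_{ji}):
Γ^r_{θ θ} = -r
Γ^θ_{r θ} = 1/r
R^r_{r r r} = 0 (a repeated index in an antisymmetric pair)
R^θ_{r θ r} = ∂_θ Γ^θ_{r r} - ∂_r Γ^θ_{r θ} + Γ^θ_{θ m} Γ^m_{r r} - Γ^θ_{r m} Γ^m_{r θ}
  = (0) - (-1/r^2) + (0) - (1/r^2) = 0
R_{rr} = R^r_{r r r} + R^θ_{r θ r} = (0) + (0) = 0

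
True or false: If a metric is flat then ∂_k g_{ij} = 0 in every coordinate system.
Flatness means R^i_{jkl} = 0; the components can still vary, e.g. the flat plane in polar coordinates has g_{θθ} = r^2.
False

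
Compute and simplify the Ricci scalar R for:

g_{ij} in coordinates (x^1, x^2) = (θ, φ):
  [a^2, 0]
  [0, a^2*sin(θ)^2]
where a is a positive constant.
Non-zero Christoffel symbols (Γ^k_{ij} = Γ^k_{ji}):
Γ^θ_{φ φ} = -sin(2*θ)/2
Γ^φ_{θ φ} = 1/tan(θ)
Ricci tensor (R_{ij} = R^k_{ikj}): R_{θθ} = 1, R_{θφ} = 0, R_{φφ} = sin(θ)^2
Inverse metric: g^{θθ} = 1/a^2, g^{φφ} = 1/(a^2*sin(θ)^2)
R = g^{ij} R_{ij} = (1/a^2)(1) + (1/(a^2*sin(θ)^2))(sin(θ)^2) = 2/a^2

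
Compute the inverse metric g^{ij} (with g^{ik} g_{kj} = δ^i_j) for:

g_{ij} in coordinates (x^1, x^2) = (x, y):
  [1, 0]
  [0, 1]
The metric is diagonal, so g^{ij} is diagonal with entries 1/g_{ii}: diag(1, 1).
g^{ij}:
  [1, 0]
  [0, 1]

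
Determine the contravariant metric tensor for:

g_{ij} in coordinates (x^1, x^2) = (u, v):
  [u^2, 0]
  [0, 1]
The metric is diagonal, so g^{ij} is diagonal with entries 1/g_{ii}: diag(1/(u^2), 1).
g^{ij}:
  [1/u^2, 0]
  [0, 1]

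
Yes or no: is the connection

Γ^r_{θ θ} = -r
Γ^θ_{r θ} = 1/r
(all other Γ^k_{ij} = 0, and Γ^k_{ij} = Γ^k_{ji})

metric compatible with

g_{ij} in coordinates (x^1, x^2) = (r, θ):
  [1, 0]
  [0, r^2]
Using ∇_k g_{ij} = ∂_k g_{ij} - Γ^m_{ki} g_{mj} - Γ^m_{kj} g_{im}:
e.g. ∇_r g_{θθ} = (2*r) - (r) - (r) = 0
Every component ∇_k g_{ij} vanishes: the connection is metric compatible.
Yes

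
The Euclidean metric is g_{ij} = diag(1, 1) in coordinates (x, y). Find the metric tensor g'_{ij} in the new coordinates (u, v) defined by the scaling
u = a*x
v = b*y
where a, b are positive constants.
Invert the transformation: x = u/a, y = v/b
g'_{ij} = (∂x^k/∂x'^i)(∂x^l/∂x'^j) g_{kl}; with g_{kl} = δ_{kl} this is Σ_k (∂x^k/∂x'^i)(∂x^k/∂x'^j).
Jacobian: ∂x/∂u = 1/a, ∂x/∂v = 0, ∂y/∂u = 0, ∂y/∂v = 1/b
g'_{uu} = (1/a)(1/a) + (0)(0) = 1/a^2
g'_{uv} = (1/a)(0) + (0)(1/b) = 0
g'_{vv} = (0)(0) + (1/b)(1/b) = 1/b^2
g'_{ij} = diag(1/a^2, 1/b^2)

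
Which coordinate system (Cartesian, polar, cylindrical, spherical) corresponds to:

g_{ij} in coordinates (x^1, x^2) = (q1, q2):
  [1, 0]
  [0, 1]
All components are constant and the metric is the identity, i.e. orthonormal rectilinear coordinates.
Cartesian (2D) coordinates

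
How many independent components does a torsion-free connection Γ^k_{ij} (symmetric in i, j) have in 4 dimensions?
Γ^k_{ij} has n choices for the upper index and n(n+1)/2 independent symmetric lower index pairs.
Total = 4 × 4×5/2 = 4 × 10 = 40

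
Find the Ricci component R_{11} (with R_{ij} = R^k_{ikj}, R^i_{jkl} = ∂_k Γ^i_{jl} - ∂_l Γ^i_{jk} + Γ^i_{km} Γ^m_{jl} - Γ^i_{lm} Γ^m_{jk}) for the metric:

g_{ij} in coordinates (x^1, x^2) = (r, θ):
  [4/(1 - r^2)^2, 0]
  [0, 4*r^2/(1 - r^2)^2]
Non-zero Christoffel symbols (Γ^k_{ij} = Γ^k_{ji}):
Γ^r_{r r} = 2*r/(1 - r^2)
Γ^r_{θ θ} = (r^3 + r)/(r^2 - 1)
Γ^θ_{r θ} = (-r^2 - 1)/(r^3 - r)
R^r_{r r r} = 0 (a repeated index in an antisymmetric pair)
R^θ_{r θ r} = ∂_θ Γ^θ_{r r} - ∂_r Γ^θ_{r θ} + Γ^θ_{θ m} Γ^m_{r r} - Γ^θ_{r m} Γ^m_{r θ}
  = (0) - ((r^4 + 4*r^2 - 1)/(r^3 - r)^2) + (2*(r^2 + 1)/(r^2 - 1)^2) - ((r^2 + 1)^2/(r^3 - r)^2) = -4/(r^2 - 1)^2
R_{rr} = R^r_{r r r} + R^θ_{r θ r} = (0) + (-4/(r^2 - 1)^2) = -4/(r^2 - 1)^2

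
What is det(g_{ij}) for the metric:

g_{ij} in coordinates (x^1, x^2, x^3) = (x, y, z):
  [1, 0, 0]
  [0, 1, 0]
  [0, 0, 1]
Diagonal metric: det(g) = g_{11}·g_{22}·g_{33}
= (1)·(1)·(1)
det(g) = 1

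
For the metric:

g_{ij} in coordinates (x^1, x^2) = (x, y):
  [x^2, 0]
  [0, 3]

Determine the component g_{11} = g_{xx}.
With x^1 = x, x^2 = y, g_{11} = g_{xx} is the row-1, column-1 entry of the matrix.
g_{11} = x^2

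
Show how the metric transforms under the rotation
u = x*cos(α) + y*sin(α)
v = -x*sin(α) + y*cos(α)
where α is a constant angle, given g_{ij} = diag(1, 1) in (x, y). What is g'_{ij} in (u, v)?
Invert the transformation: x = u*cos(α) - v*sin(α), y = u*sin(α) + v*cos(α)
g'_{ij} = (∂x^k/∂x'^i)(∂x^l/∂x'^j) g_{kl}; with g_{kl} = δ_{kl} this is Σ_k (∂x^k/∂x'^i)(∂x^k/∂x'^j).
Jacobian: ∂x/∂u = cos(α), ∂x/∂v = -sin(α), ∂y/∂u = sin(α), ∂y/∂v = cos(α)
g'_{uu} = (cos(α))(cos(α)) + (sin(α))(sin(α)) = 1
g'_{uv} = (cos(α))(-sin(α)) + (sin(α))(cos(α)) = 0
g'_{vv} = (-sin(α))(-sin(α)) + (cos(α))(cos(α)) = 1
g'_{ij} = diag(1, 1)
The Euclidean metric is invariant under rotations.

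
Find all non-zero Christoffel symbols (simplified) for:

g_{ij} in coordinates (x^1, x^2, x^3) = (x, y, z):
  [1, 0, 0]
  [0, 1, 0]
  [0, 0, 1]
Using Γ^k_{ij} = (1/2) g^{km} (∂_i g_{mj} + ∂_j g_{mi} - ∂_m g_{ij}); the metric is diagonal, so only the m = k term contributes.
Every metric component is constant, so all ∂_m g_{ij} = 0 and every Christoffel symbol vanishes.
All Christoffel symbols are zero.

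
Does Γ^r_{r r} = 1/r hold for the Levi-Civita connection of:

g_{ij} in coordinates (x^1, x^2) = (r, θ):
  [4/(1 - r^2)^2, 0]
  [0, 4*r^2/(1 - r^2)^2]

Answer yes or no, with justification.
Γ^r_{r r} = (1/2) g^{rr} (∂_r g_{rr} + ∂_r g_{rr} - ∂_r g_{rr}) = (1/2)((1 - r^2)^2/4)((16*r/(1 - r^2)^3) + (16*r/(1 - r^2)^3) - (16*r/(1 - r^2)^3)) = 2*r/(1 - r^2)
This differs from the proposed value 1/r.
No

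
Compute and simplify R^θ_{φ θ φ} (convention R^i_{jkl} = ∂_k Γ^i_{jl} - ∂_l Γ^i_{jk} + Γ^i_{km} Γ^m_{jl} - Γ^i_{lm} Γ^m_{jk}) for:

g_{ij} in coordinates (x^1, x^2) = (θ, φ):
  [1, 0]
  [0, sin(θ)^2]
Non-zero Christoffel symbols (Γ^k_{ij} = Γ^k_{ji}):
Γ^θ_{φ φ} = -sin(2*θ)/2
Γ^φ_{θ φ} = 1/tan(θ)
R^θ_{φ θ φ} = ∂_θ Γ^θ_{φ φ} - ∂_φ Γ^θ_{φ θ} + Γ^θ_{θ m} Γ^m_{φ φ} - Γ^θ_{φ m} Γ^m_{φ θ}
  = (-cos(2*θ)) - (0) + (0) - (-cos(θ)^2) = sin(θ)^2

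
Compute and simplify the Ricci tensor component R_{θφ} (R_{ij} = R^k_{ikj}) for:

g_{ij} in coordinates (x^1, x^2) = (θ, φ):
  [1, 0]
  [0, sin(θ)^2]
Non-zero Christoffel symbols (Γ^k_{ij} = Γ^k_{ji}):
Γ^θ_{φ φ} = -sin(2*θ)/2
Γ^φ_{θ φ} = 1/tan(θ)
R^θ_{θ θ φ} = 0 (a repeated index in an antisymmetric pair)
R^φ_{θ φ φ} = 0 (a repeated index in an antisymmetric pair)
R_{θφ} = R^θ_{θ θ φ} + R^φ_{θ φ φ} = (0) + (0) = 0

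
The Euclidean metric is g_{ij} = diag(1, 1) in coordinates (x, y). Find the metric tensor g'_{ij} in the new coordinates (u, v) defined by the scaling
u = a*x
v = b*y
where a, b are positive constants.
Invert the transformation: x = u/a, y = v/b
g'_{ij} = (∂x^k/∂x'^i)(∂x^l/∂x'^j) g_{kl}; with g_{kl} = δ_{kl} this is Σ_k (∂x^k/∂x'^i)(∂x^k/∂x'^j).
Jacobian: ∂x/∂u = 1/a, ∂x/∂v = 0, ∂y/∂u = 0, ∂y/∂v = 1/b
g'_{uu} = (1/a)(1/a) + (0)(0) = 1/a^2
g'_{uv} = (1/a)(0) + (0)(1/b) = 0
g'_{vv} = (0)(0) + (1/b)(1/b) = 1/b^2
g'_{ij} = diag(1/a^2, 1/b^2)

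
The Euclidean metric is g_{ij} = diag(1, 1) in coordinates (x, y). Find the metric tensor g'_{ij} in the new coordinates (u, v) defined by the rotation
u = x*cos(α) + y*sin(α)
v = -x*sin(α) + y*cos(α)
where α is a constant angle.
Invert the transformation: x = u*cos(α) - v*sin(α), y = u*sin(α) + v*cos(α)
g'_{ij} = (∂x^k/∂x'^i)(∂x^l/∂x'^j) g_{kl}; with g_{kl} = δ_{kl} this is Σ_k (∂x^k/∂x'^i)(∂x^k/∂x'^j).
Jacobian: ∂x/∂u = cos(α), ∂x/∂v = -sin(α), ∂y/∂u = sin(α), ∂y/∂v = cos(α)
g'_{uu} = (cos(α))(cos(α)) + (sin(α))(sin(α)) = 1
g'_{uv} = (cos(α))(-sin(α)) + (sin(α))(cos(α)) = 0
g'_{vv} = (-sin(α))(-sin(α)) + (cos(α))(cos(α)) = 1
g'_{ij} = diag(1, 1)
The Euclidean metric is invariant under rotations.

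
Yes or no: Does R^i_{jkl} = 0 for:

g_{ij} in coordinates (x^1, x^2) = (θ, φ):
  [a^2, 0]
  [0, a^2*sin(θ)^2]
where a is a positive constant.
Non-zero Christoffel symbols:
Γ^θ_{φ φ} = -sin(2*θ)/2
Γ^φ_{θ φ} = 1/tan(θ)
Ricci tensor: R_{θθ} = 1, R_{θφ} = 0, R_{φφ} = sin(θ)^2
The Ricci tensor is non-zero, so the Riemann tensor is non-zero: not flat.
No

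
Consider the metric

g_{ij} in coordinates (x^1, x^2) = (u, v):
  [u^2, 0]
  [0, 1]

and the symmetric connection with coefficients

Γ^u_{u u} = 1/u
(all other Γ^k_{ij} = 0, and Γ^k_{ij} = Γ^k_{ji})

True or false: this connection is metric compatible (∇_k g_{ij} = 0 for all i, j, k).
Using ∇_k g_{ij} = ∂_k g_{ij} - Γ^m_{ki} g_{mj} - Γ^m_{kj} g_{im}:
e.g. ∇_u g_{uu} = (2*u) - (u) - (u) = 0
Every component ∇_k g_{ij} vanishes: the connection is metric compatible.
True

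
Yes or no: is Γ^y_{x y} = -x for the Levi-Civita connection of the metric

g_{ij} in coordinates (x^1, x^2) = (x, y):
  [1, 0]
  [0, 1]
Γ^y_{x y} = (1/2) g^{yy} (∂_x g_{yy} + ∂_y g_{yx} - ∂_y g_{xy}) = (1/2)(1)((0) + (0) - (0)) = 0
This differs from the proposed value -x.
No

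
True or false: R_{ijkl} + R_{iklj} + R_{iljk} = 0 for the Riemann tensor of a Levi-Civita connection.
This is the first (algebraic) Bianchi identity.
True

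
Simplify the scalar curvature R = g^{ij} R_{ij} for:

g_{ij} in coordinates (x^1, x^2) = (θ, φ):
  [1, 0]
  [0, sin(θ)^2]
Non-zero Christoffel symbols (Γ^k_{ij} = Γ^k_{ji}):
Γ^θ_{φ φ} = -sin(2*θ)/2
Γ^φ_{θ φ} = 1/tan(θ)
Ricci tensor (R_{ij} = R^k_{ikj}): R_{θθ} = 1, R_{θφ} = 0, R_{φφ} = sin(θ)^2
Inverse metric: g^{θθ} = 1, g^{φφ} = 1/sin(θ)^2
R = g^{ij} R_{ij} = (1)(1) + (1/sin(θ)^2)(sin(θ)^2) = 2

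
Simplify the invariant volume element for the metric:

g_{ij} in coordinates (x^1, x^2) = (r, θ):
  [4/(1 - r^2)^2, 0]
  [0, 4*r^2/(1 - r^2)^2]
det(g) = 16*r^2/(1 - r^2)^4
√|det(g)| = 4*r/(r^2 - 1)^2
Volume element: dV = 4*r/(r^2 - 1)^2 dr dθ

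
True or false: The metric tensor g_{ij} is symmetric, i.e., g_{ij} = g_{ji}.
By definition the metric is a symmetric bilinear form, g_{ij} = g_{ji}.
True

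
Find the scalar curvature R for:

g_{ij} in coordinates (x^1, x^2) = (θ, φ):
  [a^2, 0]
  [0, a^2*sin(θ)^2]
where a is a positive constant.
Non-zero Christoffel symbols (Γ^k_{ij} = Γ^k_{ji}):
Γ^θ_{φ φ} = -sin(2*θ)/2
Γ^φ_{θ φ} = 1/tan(θ)
Ricci tensor (R_{ij} = R^k_{ikj}): R_{θθ} = 1, R_{θφ} = 0, R_{φφ} = sin(θ)^2
Inverse metric: g^{θθ} = 1/a^2, g^{φφ} = 1/(a^2*sin(θ)^2)
R = g^{ij} R_{ij} = (1/a^2)(1) + (1/(a^2*sin(θ)^2))(sin(θ)^2) = 2/a^2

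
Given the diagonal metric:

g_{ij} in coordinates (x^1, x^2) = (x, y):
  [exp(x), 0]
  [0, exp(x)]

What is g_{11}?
With x^1 = x, x^2 = y, g_{11} = g_{xx} is the row-1, column-1 entry of the matrix.
g_{11} = exp(x)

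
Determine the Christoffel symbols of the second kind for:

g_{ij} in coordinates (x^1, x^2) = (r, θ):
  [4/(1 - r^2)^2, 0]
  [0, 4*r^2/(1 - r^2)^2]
Using Γ^k_{ij} = (1/2) g^{km} (∂_i g_{mj} + ∂_j g_{mi} - ∂_m g_{ij}); the metric is diagonal, so only the m = k term contributes.
Non-zero symbols (using the symmetry Γ^k_{ij} = Γ^k_{ji}):
Γ^r_{r r} = (1/2) g^{rr} (∂_r g_{rr} + ∂_r g_{rr} - ∂_r g_{rr}) = (1/2)((1 - r^2)^2/4)((16*r/(1 - r^2)^3) + (16*r/(1 - r^2)^3) - (16*r/(1 - r^2)^3)) = 2*r/(1 - r^2)
Γ^r_{θ θ} = (1/2) g^{rr} (∂_θ g_{rθ} + ∂_θ g_{rθ} - ∂_r g_{θθ}) = (1/2)((1 - r^2)^2/4)((0) + (0) - (-8*(r^3 + r)/(r^2 - 1)^3)) = (r^3 + r)/(r^2 - 1)
Γ^θ_{r θ} = (1/2) g^{θθ} (∂_r g_{θθ} + ∂_θ g_{θr} - ∂_θ g_{rθ}) = (1/2)((1 - r^2)^2/(4*r^2))((-8*(r^3 + r)/(r^2 - 1)^3) + (0) - (0)) = (-r^2 - 1)/(r^3 - r)
All other Christoffel symbols are zero.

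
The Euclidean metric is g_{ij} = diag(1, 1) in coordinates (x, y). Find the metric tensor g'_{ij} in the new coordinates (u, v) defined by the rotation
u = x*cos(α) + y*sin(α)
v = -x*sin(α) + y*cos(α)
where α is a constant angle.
Invert the transformation: x = u*cos(α) - v*sin(α), y = u*sin(α) + v*cos(α)
g'_{ij} = (∂x^k/∂x'^i)(∂x^l/∂x'^j) g_{kl}; with g_{kl} = δ_{kl} this is Σ_k (∂x^k/∂x'^i)(∂x^k/∂x'^j).
Jacobian: ∂x/∂u = cos(α), ∂x/∂v = -sin(α), ∂y/∂u = sin(α), ∂y/∂v = cos(α)
g'_{uu} = (cos(α))(cos(α)) + (sin(α))(sin(α)) = 1
g'_{uv} = (cos(α))(-sin(α)) + (sin(α))(cos(α)) = 0
g'_{vv} = (-sin(α))(-sin(α)) + (cos(α))(cos(α)) = 1
g'_{ij} = diag(1, 1)
The Euclidean metric is invariant under rotations.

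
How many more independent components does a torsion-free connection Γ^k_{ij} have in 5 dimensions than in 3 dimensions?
Independent components in n dimensions: n × n(n+1)/2 = n^2(n+1)/2.
5D: 5 × 15 = 75
3D: 3 × 6 = 18
Difference = 75 - 18 = 57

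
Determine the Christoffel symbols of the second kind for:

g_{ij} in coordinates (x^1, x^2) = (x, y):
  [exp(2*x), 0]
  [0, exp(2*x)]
Using Γ^k_{ij} = (1/2) g^{km} (∂_i g_{mj} + ∂_j g_{mi} - ∂_m g_{ij}); the metric is diagonal, so only the m = k term contributes.
Non-zero symbols (using the symmetry Γ^k_{ij} = Γ^k_{ji}):
Γ^x_{x x} = (1/2) g^{xx} (∂_x g_{xx} + ∂_x g_{xx} - ∂_x g_{xx}) = (1/2)(exp(-2*x))((2*exp(2*x)) + (2*exp(2*x)) - (2*exp(2*x))) = 1
Γ^x_{y y} = (1/2) g^{xx} (∂_y g_{xy} + ∂_y g_{xy} - ∂_x g_{yy}) = (1/2)(exp(-2*x))((0) + (0) - (2*exp(2*x))) = -1
Γ^y_{x y} = (1/2) g^{yy} (∂_x g_{yy} + ∂_y g_{yx} - ∂_y g_{xy}) = (1/2)(exp(-2*x))((2*exp(2*x)) + (0) - (0)) = 1
All other Christoffel symbols are zero.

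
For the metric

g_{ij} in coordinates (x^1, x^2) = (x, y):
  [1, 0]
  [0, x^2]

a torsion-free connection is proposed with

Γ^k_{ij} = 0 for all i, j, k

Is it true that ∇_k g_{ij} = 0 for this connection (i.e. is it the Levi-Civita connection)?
Using ∇_k g_{ij} = ∂_k g_{ij} - Γ^m_{ki} g_{mj} - Γ^m_{kj} g_{im}:
∇_x g_{yy} = (2*x) - (0) - (0) = 2*x ≠ 0
So the connection is not metric compatible (it is not the Levi-Civita connection).
No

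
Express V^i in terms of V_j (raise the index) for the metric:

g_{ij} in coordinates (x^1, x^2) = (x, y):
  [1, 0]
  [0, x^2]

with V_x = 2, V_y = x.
Inverse metric (diagonal): g^{xx} = 1, g^{yy} = 1/x^2
V^i = g^{ij} V_j:
V^x = (1)(2) + (0)(x) = 2
V^y = (0)(2) + (1/x^2)(x) = 1/x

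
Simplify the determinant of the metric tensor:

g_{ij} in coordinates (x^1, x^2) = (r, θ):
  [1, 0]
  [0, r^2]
For a 2×2 metric: det(g) = g_{11}·g_{22} - g_{12}·g_{21}
= (1)·(r^2) - (0)·(0)
= r^2 - 0
det(g) = r^2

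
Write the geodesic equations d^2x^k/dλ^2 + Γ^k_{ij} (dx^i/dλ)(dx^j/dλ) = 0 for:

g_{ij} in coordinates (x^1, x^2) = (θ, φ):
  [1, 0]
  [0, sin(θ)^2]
Geodesic equation: d^2x^k/dλ^2 + Γ^k_{ij} (dx^i/dλ)(dx^j/dλ) = 0.
Non-zero Christoffel symbols:
Γ^θ_{φ φ} = -sin(2*θ)/2
Γ^φ_{θ φ} = 1/tan(θ)
Substituting (the symmetric pair Γ^k_{ij}, Γ^k_{ji} combines into a factor 2):
d^2θ/dλ^2 - (sin(2*θ)/2) (dφ/dλ)^2 = 0
d^2φ/dλ^2 + (2/tan(θ)) (dθ/dλ)(dφ/dλ) = 0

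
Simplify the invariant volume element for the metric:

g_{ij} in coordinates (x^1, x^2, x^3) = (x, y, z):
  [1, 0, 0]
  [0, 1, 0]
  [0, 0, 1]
det(g) = 1
√|det(g)| = 1
Volume element: dV = 1 dx dy dz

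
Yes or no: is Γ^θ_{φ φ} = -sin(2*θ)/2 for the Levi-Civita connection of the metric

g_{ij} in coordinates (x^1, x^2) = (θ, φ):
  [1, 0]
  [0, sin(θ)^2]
Γ^θ_{φ φ} = (1/2) g^{θθ} (∂_φ g_{θφ} + ∂_φ g_{θφ} - ∂_θ g_{φφ}) = (1/2)(1)((0) + (0) - (sin(2*θ))) = -sin(2*θ)/2
This equals the proposed value -sin(2*θ)/2.
Yes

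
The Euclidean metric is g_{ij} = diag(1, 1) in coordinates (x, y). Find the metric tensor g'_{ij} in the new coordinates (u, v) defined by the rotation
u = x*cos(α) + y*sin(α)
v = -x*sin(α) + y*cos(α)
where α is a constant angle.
Invert the transformation: x = u*cos(α) - v*sin(α), y = u*sin(α) + v*cos(α)
g'_{ij} = (∂x^k/∂x'^i)(∂x^l/∂x'^j) g_{kl}; with g_{kl} = δ_{kl} this is Σ_k (∂x^k/∂x'^i)(∂x^k/∂x'^j).
Jacobian: ∂x/∂u = cos(α), ∂x/∂v = -sin(α), ∂y/∂u = sin(α), ∂y/∂v = cos(α)
g'_{uu} = (cos(α))(cos(α)) + (sin(α))(sin(α)) = 1
g'_{uv} = (cos(α))(-sin(α)) + (sin(α))(cos(α)) = 0
g'_{vv} = (-sin(α))(-sin(α)) + (cos(α))(cos(α)) = 1
g'_{ij} = diag(1, 1)
The Euclidean metric is invariant under rotations.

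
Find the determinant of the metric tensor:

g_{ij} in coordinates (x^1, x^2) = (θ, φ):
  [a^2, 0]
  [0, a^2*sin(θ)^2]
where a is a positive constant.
For a 2×2 metric: det(g) = g_{11}·g_{22} - g_{12}·g_{21}
= (a^2)·(a^2*sin(θ)^2) - (0)·(0)
= a^4*sin(θ)^2 - 0
det(g) = a^4*sin(θ)^2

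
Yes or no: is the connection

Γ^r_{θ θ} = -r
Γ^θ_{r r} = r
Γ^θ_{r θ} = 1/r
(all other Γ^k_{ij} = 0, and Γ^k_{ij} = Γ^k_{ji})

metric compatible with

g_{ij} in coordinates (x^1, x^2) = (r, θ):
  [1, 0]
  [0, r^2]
Using ∇_k g_{ij} = ∂_k g_{ij} - Γ^m_{ki} g_{mj} - Γ^m_{kj} g_{im}:
∇_r g_{rθ} = (0) - (r^3) - (0) = -r^3 ≠ 0
So the connection is not metric compatible (it is not the Levi-Civita connection).
No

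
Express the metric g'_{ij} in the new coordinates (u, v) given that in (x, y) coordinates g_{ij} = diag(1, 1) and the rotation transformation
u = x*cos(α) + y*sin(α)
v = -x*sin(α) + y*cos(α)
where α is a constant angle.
Invert the transformation: x = u*cos(α) - v*sin(α), y = u*sin(α) + v*cos(α)
g'_{ij} = (∂x^k/∂x'^i)(∂x^l/∂x'^j) g_{kl}; with g_{kl} = δ_{kl} this is Σ_k (∂x^k/∂x'^i)(∂x^k/∂x'^j).
Jacobian: ∂x/∂u = cos(α), ∂x/∂v = -sin(α), ∂y/∂u = sin(α), ∂y/∂v = cos(α)
g'_{uu} = (cos(α))(cos(α)) + (sin(α))(sin(α)) = 1
g'_{uv} = (cos(α))(-sin(α)) + (sin(α))(cos(α)) = 0
g'_{vv} = (-sin(α))(-sin(α)) + (cos(α))(cos(α)) = 1
g'_{ij} = diag(1, 1)
The Euclidean metric is invariant under rotations.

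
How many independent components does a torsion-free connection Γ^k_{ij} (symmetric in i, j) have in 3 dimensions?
Γ^k_{ij} has n choices for the upper index and n(n+1)/2 independent symmetric lower index pairs.
Total = 3 × 3×4/2 = 3 × 6 = 18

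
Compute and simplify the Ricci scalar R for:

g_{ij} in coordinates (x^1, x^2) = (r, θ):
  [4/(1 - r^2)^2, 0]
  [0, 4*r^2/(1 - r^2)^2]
Non-zero Christoffel symbols (Γ^k_{ij} = Γ^k_{ji}):
Γ^r_{r r} = 2*r/(1 - r^2)
Γ^r_{θ θ} = (r^3 + r)/(r^2 - 1)
Γ^θ_{r θ} = (-r^2 - 1)/(r^3 - r)
Ricci tensor (R_{ij} = R^k_{ikj}): R_{rr} = -4/(r^2 - 1)^2, R_{rθ} = 0, R_{θθ} = -4*r^2/(r^2 - 1)^2
Inverse metric: g^{rr} = (1 - r^2)^2/4, g^{θθ} = (1 - r^2)^2/(4*r^2)
R = g^{ij} R_{ij} = ((1 - r^2)^2/4)(-4/(r^2 - 1)^2) + ((1 - r^2)^2/(4*r^2))(-4*r^2/(r^2 - 1)^2) = -2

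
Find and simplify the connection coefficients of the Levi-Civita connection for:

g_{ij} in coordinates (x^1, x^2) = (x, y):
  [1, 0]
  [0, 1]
Using Γ^k_{ij} = (1/2) g^{km} (∂_i g_{mj} + ∂_j g_{mi} - ∂_m g_{ij}); the metric is diagonal, so only the m = k term contributes.
Every metric component is constant, so all ∂_m g_{ij} = 0 and every Christoffel symbol vanishes.
All Christoffel symbols are zero.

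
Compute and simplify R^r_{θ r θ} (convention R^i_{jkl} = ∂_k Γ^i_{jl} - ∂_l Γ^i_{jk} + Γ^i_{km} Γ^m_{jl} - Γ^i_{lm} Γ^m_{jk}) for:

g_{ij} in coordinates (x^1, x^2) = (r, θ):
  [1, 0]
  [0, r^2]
Non-zero Christoffel symbols (Γ^k_{ij} = Γ^k_{ji}):
Γ^r_{θ θ} = -r
Γ^θ_{r θ} = 1/r
R^r_{θ r θ} = ∂_r Γ^r_{θ θ} - ∂_θ Γ^r_{θ r} + Γ^r_{r m} Γ^m_{θ θ} - Γ^r_{θ m} Γ^m_{θ r}
  = (-1) - (0) + (0) - (-1) = 0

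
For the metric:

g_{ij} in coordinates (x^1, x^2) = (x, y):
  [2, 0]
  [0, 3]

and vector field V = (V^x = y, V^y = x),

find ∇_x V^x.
All Christoffel symbols are zero.
∇_x V^x = ∂_x V^x + Γ^x_{x j} V^j
  = (0) + (0)(y) + (0)(x)
  = 0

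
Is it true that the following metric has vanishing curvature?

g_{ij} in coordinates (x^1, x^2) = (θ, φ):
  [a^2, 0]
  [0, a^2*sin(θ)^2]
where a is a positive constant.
Non-zero Christoffel symbols:
Γ^θ_{φ φ} = -sin(2*θ)/2
Γ^φ_{θ φ} = 1/tan(θ)
Ricci tensor: R_{θθ} = 1, R_{θφ} = 0, R_{φφ} = sin(θ)^2
The Ricci tensor is non-zero, so the Riemann tensor is non-zero: not flat.
No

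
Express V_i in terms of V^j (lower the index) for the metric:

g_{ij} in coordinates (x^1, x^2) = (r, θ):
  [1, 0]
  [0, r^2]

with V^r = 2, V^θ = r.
V_i = g_{ij} V^j:
V_r = (1)(2) + (0)(r) = 2
V_θ = (0)(2) + (r^2)(r) = r^3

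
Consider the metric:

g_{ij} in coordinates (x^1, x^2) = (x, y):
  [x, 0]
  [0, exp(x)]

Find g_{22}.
With x^1 = x, x^2 = y, g_{22} = g_{yy} is the row-2, column-2 entry of the matrix.
g_{22} = exp(x)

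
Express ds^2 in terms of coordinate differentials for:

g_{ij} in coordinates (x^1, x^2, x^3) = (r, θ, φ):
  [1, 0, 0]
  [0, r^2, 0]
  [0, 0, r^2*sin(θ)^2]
ds^2 = g_{ij} dx^i dx^j; only the non-zero components contribute.
ds^2 = dr^2 + r^2 dθ^2 + r^2*sin(θ)^2 dφ^2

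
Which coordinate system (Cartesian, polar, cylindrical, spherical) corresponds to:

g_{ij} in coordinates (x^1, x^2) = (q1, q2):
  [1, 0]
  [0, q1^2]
The line element ds^2 = dq1^2 + q1^2 dq2^2 is dr^2 + r^2 dθ^2 with q1 = r, q2 = θ.
polar coordinates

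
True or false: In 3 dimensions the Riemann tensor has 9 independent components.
n^2(n^2-1)/12 = 9·8/12 = 6 independent components for n = 3.
False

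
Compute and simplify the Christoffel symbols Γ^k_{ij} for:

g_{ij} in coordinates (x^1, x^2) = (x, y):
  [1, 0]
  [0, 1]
Using Γ^k_{ij} = (1/2) g^{km} (∂_i g_{mj} + ∂_j g_{mi} - ∂_m g_{ij}); the metric is diagonal, so only the m = k term contributes.
Every metric component is constant, so all ∂_m g_{ij} = 0 and every Christoffel symbol vanishes.
All Christoffel symbols are zero.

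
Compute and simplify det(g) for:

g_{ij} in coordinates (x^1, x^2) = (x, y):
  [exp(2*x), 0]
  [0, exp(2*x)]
For a 2×2 metric: det(g) = g_{11}·g_{22} - g_{12}·g_{21}
= (exp(2*x))·(exp(2*x)) - (0)·(0)
= exp(4*x) - 0
det(g) = exp(4*x)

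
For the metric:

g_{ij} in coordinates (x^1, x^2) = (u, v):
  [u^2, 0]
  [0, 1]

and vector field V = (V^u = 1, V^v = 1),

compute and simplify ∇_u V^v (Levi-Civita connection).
Non-zero Christoffel symbols:
Γ^u_{u u} = 1/u
∇_u V^v = ∂_u V^v + Γ^v_{u j} V^j
  = (0) + (0)(1) + (0)(1)
  = 0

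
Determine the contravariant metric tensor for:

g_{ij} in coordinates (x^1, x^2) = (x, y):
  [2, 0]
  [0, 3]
The metric is diagonal, so g^{ij} is diagonal with entries 1/g_{ii}: diag(1/2, 1/3).
g^{ij}:
  [1/2, 0]
  [0, 1/3]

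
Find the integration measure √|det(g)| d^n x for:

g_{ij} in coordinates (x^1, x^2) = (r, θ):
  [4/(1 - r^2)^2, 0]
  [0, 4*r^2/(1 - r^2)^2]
det(g) = 16*r^2/(1 - r^2)^4
√|det(g)| = 4*r/(r^2 - 1)^2
Volume element: dV = 4*r/(r^2 - 1)^2 dr dθ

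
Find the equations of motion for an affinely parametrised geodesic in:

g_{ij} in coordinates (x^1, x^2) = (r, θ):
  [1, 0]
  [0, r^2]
Geodesic equation: d^2x^k/dλ^2 + Γ^k_{ij} (dx^i/dλ)(dx^j/dλ) = 0.
Non-zero Christoffel symbols:
Γ^r_{θ θ} = -r
Γ^θ_{r θ} = 1/r
Substituting (the symmetric pair Γ^k_{ij}, Γ^k_{ji} combines into a factor 2):
d^2r/dλ^2 - r (dθ/dλ)^2 = 0
d^2θ/dλ^2 + (2/r) (dr/dλ)(dθ/dλ) = 0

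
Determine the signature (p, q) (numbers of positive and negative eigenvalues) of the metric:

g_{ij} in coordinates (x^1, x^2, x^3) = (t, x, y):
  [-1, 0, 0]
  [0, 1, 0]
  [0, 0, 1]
The metric is diagonal, so its eigenvalues are the diagonal entries: -1, 1, 1 (at a generic point, where coordinate-dependent entries are positive).
2 positive, 1 negative.
(2, 1) - Lorentzian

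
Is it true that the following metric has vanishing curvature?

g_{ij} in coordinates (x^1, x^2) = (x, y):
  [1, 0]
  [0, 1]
All metric components are constant, so every Christoffel symbol vanishes and R^i_{jkl} = 0.
Yes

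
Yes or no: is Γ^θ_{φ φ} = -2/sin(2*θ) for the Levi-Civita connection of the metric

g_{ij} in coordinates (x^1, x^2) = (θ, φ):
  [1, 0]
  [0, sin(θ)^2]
Γ^θ_{φ φ} = (1/2) g^{θθ} (∂_φ g_{θφ} + ∂_φ g_{θφ} - ∂_θ g_{φφ}) = (1/2)(1)((0) + (0) - (sin(2*θ))) = -sin(2*θ)/2
This differs from the proposed value -2/sin(2*θ).
No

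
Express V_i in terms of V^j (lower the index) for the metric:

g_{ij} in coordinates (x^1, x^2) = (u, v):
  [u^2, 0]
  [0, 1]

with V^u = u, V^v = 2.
V_i = g_{ij} V^j:
V_u = (u^2)(u) + (0)(2) = u^3
V_v = (0)(u) + (1)(2) = 2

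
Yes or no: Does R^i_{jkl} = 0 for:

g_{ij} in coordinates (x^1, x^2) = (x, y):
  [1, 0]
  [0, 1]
All metric components are constant, so every Christoffel symbol vanishes and R^i_{jkl} = 0.
Yes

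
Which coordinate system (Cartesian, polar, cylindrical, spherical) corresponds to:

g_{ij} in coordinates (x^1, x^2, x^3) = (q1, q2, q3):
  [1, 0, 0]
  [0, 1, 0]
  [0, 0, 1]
All components are constant and the metric is the identity, i.e. orthonormal rectilinear coordinates.
Cartesian (3D) coordinates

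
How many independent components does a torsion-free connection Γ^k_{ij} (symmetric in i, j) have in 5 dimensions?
Γ^k_{ij} has n choices for the upper index and n(n+1)/2 independent symmetric lower index pairs.
Total = 5 × 5×6/2 = 5 × 15 = 75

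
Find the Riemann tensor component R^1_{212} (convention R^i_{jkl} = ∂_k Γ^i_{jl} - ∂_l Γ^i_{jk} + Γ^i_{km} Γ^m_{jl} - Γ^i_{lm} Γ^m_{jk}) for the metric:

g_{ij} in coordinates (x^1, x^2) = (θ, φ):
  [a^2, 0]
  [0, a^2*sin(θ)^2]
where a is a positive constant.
Non-zero Christoffel symbols (Γ^k_{ij} = Γ^k_{ji}):
Γ^θ_{φ φ} = -sin(2*θ)/2
Γ^φ_{θ φ} = 1/tan(θ)
R^θ_{φ θ φ} = ∂_θ Γ^θ_{φ φ} - ∂_φ Γ^θ_{φ θ} + Γ^θ_{θ m} Γ^m_{φ φ} - Γ^θ_{φ m} Γ^m_{φ θ}
  = (-cos(2*θ)) - (0) + (0) - (-cos(θ)^2) = sin(θ)^2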